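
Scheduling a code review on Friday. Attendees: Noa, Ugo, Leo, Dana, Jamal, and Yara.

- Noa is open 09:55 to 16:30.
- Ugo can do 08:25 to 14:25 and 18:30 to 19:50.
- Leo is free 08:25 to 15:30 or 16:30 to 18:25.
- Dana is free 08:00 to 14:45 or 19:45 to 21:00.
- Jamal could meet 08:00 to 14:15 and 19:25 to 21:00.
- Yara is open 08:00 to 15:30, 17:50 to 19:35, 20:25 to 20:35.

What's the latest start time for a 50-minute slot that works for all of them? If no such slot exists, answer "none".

Noa ∩ Ugo: 09:55-14:25.
Noa ∩ Ugo ∩ Leo: 09:55-14:25.
Noa ∩ Ugo ∩ Leo ∩ Dana: 09:55-14:25.
Noa ∩ Ugo ∩ Leo ∩ Dana ∩ Jamal: 09:55-14:15.
Noa ∩ Ugo ∩ Leo ∩ Dana ∩ Jamal ∩ Yara: 09:55-14:15.
The last common window of at least 50 minutes is 09:55-14:15; a 50-minute meeting can start as late as 13:25 and still end by 14:15.

13:25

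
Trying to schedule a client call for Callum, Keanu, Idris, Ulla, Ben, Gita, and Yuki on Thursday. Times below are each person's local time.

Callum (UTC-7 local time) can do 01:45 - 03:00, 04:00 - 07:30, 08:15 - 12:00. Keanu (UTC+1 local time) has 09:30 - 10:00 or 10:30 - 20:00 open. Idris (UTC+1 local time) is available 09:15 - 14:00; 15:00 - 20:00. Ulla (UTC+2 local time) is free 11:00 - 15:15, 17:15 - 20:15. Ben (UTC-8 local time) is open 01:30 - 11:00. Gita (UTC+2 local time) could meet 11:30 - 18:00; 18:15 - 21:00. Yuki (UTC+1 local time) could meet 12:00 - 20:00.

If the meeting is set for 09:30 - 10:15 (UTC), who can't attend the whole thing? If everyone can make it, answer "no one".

Callum in UTC: 08:45-10:00, 11:00-14:30, 15:15-19:00 (add 7h to convert from UTC-7).
Keanu in UTC: 08:30-09:00, 09:30-19:00 (subtract 1h to convert from UTC+1).
Idris in UTC: 08:15-13:00, 14:00-19:00 (subtract 1h to convert from UTC+1).
Ulla in UTC: 09:00-13:15, 15:15-18:15 (subtract 2h to convert from UTC+2).
Ben in UTC: 09:30-19:00 (add 8h to convert from UTC-8).
Gita in UTC: 09:30-16:00, 16:15-19:00 (subtract 2h to convert from UTC+2).
Yuki in UTC: 11:00-19:00 (subtract 1h to convert from UTC+1).
Callum: not fully free for 09:30-10:15. Keanu: free for 09:30-10:15. Idris: free for 09:30-10:15. Ulla: free for 09:30-10:15. Ben: free for 09:30-10:15. Gita: free for 09:30-10:15. Yuki: not fully free for 09:30-10:15.

Callum, Yuki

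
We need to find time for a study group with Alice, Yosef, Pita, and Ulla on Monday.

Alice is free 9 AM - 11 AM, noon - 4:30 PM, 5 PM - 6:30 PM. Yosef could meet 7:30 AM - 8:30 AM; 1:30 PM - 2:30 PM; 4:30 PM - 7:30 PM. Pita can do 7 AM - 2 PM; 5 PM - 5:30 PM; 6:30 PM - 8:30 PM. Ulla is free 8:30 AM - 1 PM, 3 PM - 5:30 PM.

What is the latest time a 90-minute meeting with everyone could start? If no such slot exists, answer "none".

Alice ∩ Yosef: 13:30-14:30, 17:00-18:30.
Alice ∩ Yosef ∩ Pita: 13:30-14:00, 17:00-17:30.
Alice ∩ Yosef ∩ Pita ∩ Ulla: 17:00-17:30.
No common window is at least 90 minutes long.

none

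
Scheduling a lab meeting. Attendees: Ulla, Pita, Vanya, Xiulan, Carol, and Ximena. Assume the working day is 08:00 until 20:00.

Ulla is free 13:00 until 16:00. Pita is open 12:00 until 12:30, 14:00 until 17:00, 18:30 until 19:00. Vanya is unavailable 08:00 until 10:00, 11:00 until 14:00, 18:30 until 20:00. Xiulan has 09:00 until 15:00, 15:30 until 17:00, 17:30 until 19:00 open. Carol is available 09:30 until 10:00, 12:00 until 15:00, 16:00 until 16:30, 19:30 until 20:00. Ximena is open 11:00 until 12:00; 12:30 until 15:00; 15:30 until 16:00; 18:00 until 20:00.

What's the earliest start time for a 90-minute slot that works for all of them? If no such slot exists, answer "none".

none

Ulla free: 13:00-16:00.
Pita free: 12:00-12:30, 14:00-17:00, 18:30-19:00.
Vanya free: 10:00-11:00, 14:00-18:30 (invert busy blocks within the working day).
Xiulan free: 09:00-15:00, 15:30-17:00, 17:30-19:00.
Carol free: 09:30-10:00, 12:00-15:00, 16:00-16:30, 19:30-20:00.
Ximena free: 11:00-12:00, 12:30-15:00, 15:30-16:00, 18:00-20:00.
Ulla ∩ Pita: 14:00-16:00.
Ulla ∩ Pita ∩ Vanya: 14:00-16:00.
Ulla ∩ Pita ∩ Vanya ∩ Xiulan: 14:00-15:00, 15:30-16:00.
Ulla ∩ Pita ∩ Vanya ∩ Xiulan ∩ Carol: 14:00-15:00.
Ulla ∩ Pita ∩ Vanya ∩ Xiulan ∩ Carol ∩ Ximena: 14:00-15:00.
Those are the intersection windows.
No common window is at least 90 minutes long.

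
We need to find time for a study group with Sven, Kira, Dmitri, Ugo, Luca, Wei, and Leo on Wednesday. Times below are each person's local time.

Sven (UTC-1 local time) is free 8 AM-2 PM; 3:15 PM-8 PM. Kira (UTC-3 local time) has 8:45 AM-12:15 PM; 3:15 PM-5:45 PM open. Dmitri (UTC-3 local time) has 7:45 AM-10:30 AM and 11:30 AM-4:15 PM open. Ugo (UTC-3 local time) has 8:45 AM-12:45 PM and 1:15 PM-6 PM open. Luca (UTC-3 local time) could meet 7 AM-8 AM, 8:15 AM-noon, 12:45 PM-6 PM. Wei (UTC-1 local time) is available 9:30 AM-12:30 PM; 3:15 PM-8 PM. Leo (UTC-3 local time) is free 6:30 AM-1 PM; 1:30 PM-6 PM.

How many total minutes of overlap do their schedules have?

165

Sven in UTC: 09:00-15:00, 16:15-21:00 (add 1h to convert from UTC-1).
Kira in UTC: 11:45-15:15, 18:15-20:45 (add 3h to convert from UTC-3).
Dmitri in UTC: 10:45-13:30, 14:30-19:15 (add 3h to convert from UTC-3).
Ugo in UTC: 11:45-15:45, 16:15-21:00 (add 3h to convert from UTC-3).
Luca in UTC: 10:00-11:00, 11:15-15:00, 15:45-21:00 (add 3h to convert from UTC-3).
Wei in UTC: 10:30-13:30, 16:15-21:00 (add 1h to convert from UTC-1).
Leo in UTC: 09:30-16:00, 16:30-21:00 (add 3h to convert from UTC-3).
Sven ∩ Kira: 11:45-15:00, 18:15-20:45.
Sven ∩ Kira ∩ Dmitri: 11:45-13:30, 14:30-15:00, 18:15-19:15.
Sven ∩ Kira ∩ Dmitri ∩ Ugo: 11:45-13:30, 14:30-15:00, 18:15-19:15.
Sven ∩ Kira ∩ Dmitri ∩ Ugo ∩ Luca: 11:45-13:30, 14:30-15:00, 18:15-19:15.
Sven ∩ Kira ∩ Dmitri ∩ Ugo ∩ Luca ∩ Wei: 11:45-13:30, 18:15-19:15.
Sven ∩ Kira ∩ Dmitri ∩ Ugo ∩ Luca ∩ Wei ∩ Leo: 11:45-13:30, 18:15-19:15.
So the common availability across everyone is 11:45-13:30, 18:15-19:15.
Summing the common windows: 105 + 60 = 165 minutes.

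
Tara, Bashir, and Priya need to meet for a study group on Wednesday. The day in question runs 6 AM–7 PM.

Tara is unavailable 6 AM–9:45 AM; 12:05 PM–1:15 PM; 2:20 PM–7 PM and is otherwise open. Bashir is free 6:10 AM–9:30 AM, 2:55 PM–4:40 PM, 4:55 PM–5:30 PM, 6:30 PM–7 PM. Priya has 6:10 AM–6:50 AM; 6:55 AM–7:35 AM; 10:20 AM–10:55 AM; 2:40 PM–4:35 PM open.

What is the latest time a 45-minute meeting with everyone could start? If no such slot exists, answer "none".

none

Tara free: 09:45-12:05, 13:15-14:20 (invert busy blocks within the working day).
Bashir free: 06:10-09:30, 14:55-16:40, 16:55-17:30, 18:30-19:00.
Priya free: 06:10-06:50, 06:55-07:35, 10:20-10:55, 14:40-16:35.
Tara ∩ Bashir: ∅.
Tara ∩ Bashir ∩ Priya: ∅.
There is no time when everyone is free.
No common window is at least 45 minutes long.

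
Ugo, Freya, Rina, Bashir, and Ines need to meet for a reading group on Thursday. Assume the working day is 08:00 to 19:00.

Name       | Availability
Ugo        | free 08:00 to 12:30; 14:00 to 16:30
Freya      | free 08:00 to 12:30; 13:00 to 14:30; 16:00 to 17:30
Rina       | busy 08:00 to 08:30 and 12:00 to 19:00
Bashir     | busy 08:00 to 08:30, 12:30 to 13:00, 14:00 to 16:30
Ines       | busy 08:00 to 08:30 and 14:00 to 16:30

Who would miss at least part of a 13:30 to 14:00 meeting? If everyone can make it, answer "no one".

Ugo free: 08:00-12:30, 14:00-16:30.
Freya free: 08:00-12:30, 13:00-14:30, 16:00-17:30.
Rina free: 08:30-12:00 (invert busy blocks within the working day).
Bashir free: 08:30-12:30, 13:00-14:00, 16:30-19:00 (invert busy blocks within the working day).
Ines free: 08:30-14:00, 16:30-19:00 (invert busy blocks within the working day).
Ugo: not fully free for 13:30-14:00. Freya: free for 13:30-14:00. Rina: not fully free for 13:30-14:00. Bashir: free for 13:30-14:00. Ines: free for 13:30-14:00.

Rina, Ugo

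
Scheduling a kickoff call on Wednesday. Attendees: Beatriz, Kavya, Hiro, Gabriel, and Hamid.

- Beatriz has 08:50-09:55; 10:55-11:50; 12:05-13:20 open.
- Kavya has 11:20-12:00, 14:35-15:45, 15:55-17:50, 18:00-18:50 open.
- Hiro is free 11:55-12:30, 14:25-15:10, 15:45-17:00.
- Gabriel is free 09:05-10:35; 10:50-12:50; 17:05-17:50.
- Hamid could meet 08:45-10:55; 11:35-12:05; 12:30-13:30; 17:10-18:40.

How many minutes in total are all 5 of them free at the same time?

Beatriz ∩ Kavya: 11:20-11:50.
Beatriz ∩ Kavya ∩ Hiro: ∅.
Beatriz ∩ Kavya ∩ Hiro ∩ Gabriel: ∅.
Beatriz ∩ Kavya ∩ Hiro ∩ Gabriel ∩ Hamid: ∅.
There is no time when everyone is free.
There is no common window, so the total is 0 minutes.

0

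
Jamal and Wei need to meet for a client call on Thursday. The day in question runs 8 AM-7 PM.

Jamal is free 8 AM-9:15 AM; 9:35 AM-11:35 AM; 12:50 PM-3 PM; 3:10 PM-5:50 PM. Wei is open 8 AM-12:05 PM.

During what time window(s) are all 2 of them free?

08:00-09:15, 09:35-11:35

Jamal ∩ Wei: 08:00-09:15, 09:35-11:35.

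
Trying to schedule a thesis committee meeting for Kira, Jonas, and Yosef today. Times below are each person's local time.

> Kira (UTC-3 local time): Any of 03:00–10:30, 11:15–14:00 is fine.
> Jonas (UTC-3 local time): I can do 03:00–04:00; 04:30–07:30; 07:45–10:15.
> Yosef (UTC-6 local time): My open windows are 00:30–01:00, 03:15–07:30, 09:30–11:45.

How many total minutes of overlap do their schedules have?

Kira in UTC: 06:00-13:30, 14:15-17:00 (add 3h to convert from UTC-3).
Jonas in UTC: 06:00-07:00, 07:30-10:30, 10:45-13:15 (add 3h to convert from UTC-3).
Yosef in UTC: 06:30-07:00, 09:15-13:30, 15:30-17:45 (add 6h to convert from UTC-6).
Kira ∩ Jonas: 06:00-07:00, 07:30-10:30, 10:45-13:15.
Kira ∩ Jonas ∩ Yosef: 06:30-07:00, 09:15-10:30, 10:45-13:15.
So the common availability across everyone is 06:30-07:00, 09:15-10:30, 10:45-13:15.
Summing the common windows: 30 + 75 + 150 = 255 minutes.

255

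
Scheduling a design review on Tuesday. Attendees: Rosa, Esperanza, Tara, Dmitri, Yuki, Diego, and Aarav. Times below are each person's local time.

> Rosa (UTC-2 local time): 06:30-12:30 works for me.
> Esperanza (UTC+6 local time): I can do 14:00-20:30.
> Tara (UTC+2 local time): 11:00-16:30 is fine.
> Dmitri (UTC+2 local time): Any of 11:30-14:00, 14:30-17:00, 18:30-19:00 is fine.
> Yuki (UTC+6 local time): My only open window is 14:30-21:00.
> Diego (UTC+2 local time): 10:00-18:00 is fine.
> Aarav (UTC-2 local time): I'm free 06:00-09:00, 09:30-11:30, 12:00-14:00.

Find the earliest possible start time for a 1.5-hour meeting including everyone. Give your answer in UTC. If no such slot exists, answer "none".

09:30

Rosa in UTC: 08:30-14:30 (add 2h to convert from UTC-2).
Esperanza in UTC: 08:00-14:30 (subtract 6h to convert from UTC+6).
Tara in UTC: 09:00-14:30 (subtract 2h to convert from UTC+2).
Dmitri in UTC: 09:30-12:00, 12:30-15:00, 16:30-17:00 (subtract 2h to convert from UTC+2).
Yuki in UTC: 08:30-15:00 (subtract 6h to convert from UTC+6).
Diego in UTC: 08:00-16:00 (subtract 2h to convert from UTC+2).
Aarav in UTC: 08:00-11:00, 11:30-13:30, 14:00-16:00 (add 2h to convert from UTC-2).
Rosa ∩ Esperanza: 08:30-14:30.
Rosa ∩ Esperanza ∩ Tara: 09:00-14:30.
Rosa ∩ Esperanza ∩ Tara ∩ Dmitri: 09:30-12:00, 12:30-14:30.
Rosa ∩ Esperanza ∩ Tara ∩ Dmitri ∩ Yuki: 09:30-12:00, 12:30-14:30.
Rosa ∩ Esperanza ∩ Tara ∩ Dmitri ∩ Yuki ∩ Diego: 09:30-12:00, 12:30-14:30.
Rosa ∩ Esperanza ∩ Tara ∩ Dmitri ∩ Yuki ∩ Diego ∩ Aarav: 09:30-11:00, 11:30-12:00, 12:30-13:30, 14:00-14:30.
The first common window of at least 90 minutes is 09:30-11:00, so the earliest start is 09:30.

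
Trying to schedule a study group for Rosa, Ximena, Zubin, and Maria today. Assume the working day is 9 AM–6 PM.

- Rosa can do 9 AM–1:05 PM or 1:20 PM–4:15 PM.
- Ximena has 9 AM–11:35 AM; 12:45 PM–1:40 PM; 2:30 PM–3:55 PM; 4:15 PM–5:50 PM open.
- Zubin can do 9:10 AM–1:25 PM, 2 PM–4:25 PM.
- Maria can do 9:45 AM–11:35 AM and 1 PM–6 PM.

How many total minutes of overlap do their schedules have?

205

Rosa ∩ Ximena: 09:00-11:35, 12:45-13:05, 13:20-13:40, 14:30-15:55.
Rosa ∩ Ximena ∩ Zubin: 09:10-11:35, 12:45-13:05, 13:20-13:25, 14:30-15:55.
Rosa ∩ Ximena ∩ Zubin ∩ Maria: 09:45-11:35, 13:00-13:05, 13:20-13:25, 14:30-15:55.
Summing the common windows: 110 + 5 + 5 + 85 = 205 minutes.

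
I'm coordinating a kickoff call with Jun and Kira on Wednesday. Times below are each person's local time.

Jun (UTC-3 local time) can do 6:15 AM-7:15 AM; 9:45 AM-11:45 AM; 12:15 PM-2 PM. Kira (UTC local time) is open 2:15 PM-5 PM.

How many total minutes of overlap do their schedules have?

Jun in UTC: 09:15-10:15, 12:45-14:45, 15:15-17:00 (add 3h to convert from UTC-3).
Kira in UTC: 14:15-17:00.
Jun ∩ Kira: 14:15-14:45, 15:15-17:00.
Summing the common windows: 30 + 105 = 135 minutes.

135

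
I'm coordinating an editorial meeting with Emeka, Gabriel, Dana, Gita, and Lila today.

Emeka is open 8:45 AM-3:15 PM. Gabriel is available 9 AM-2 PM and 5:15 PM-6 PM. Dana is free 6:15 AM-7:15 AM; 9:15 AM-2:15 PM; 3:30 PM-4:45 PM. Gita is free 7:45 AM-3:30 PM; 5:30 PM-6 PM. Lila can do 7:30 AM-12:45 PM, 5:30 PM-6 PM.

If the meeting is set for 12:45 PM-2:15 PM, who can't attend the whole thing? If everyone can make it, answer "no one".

Gabriel, Lila

Emeka: free for 12:45-14:15. Gabriel: not fully free for 12:45-14:15. Dana: free for 12:45-14:15. Gita: free for 12:45-14:15. Lila: not fully free for 12:45-14:15.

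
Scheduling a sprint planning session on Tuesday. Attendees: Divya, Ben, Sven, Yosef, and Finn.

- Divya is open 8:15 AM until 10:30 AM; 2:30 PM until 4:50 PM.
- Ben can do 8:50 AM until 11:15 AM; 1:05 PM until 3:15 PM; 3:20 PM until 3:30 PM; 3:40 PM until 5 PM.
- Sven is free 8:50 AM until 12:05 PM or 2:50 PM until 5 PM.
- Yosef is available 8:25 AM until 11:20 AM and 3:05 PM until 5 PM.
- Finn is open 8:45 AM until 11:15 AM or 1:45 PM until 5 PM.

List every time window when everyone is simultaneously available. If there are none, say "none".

08:50-10:30, 15:05-15:15, 15:20-15:30, 15:40-16:50

Divya ∩ Ben: 08:50-10:30, 14:30-15:15, 15:20-15:30, 15:40-16:50.
Divya ∩ Ben ∩ Sven: 08:50-10:30, 14:50-15:15, 15:20-15:30, 15:40-16:50.
Divya ∩ Ben ∩ Sven ∩ Yosef: 08:50-10:30, 15:05-15:15, 15:20-15:30, 15:40-16:50.
Divya ∩ Ben ∩ Sven ∩ Yosef ∩ Finn: 08:50-10:30, 15:05-15:15, 15:20-15:30, 15:40-16:50.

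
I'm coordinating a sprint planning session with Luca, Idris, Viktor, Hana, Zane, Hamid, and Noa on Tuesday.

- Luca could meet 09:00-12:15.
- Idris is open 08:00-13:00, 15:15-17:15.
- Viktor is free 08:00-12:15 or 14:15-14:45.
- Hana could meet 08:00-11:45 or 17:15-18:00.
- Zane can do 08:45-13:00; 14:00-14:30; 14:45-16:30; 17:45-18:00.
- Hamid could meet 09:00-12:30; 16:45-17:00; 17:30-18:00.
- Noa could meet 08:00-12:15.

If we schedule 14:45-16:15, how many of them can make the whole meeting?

1

Zane can make the full 14:45-16:15 slot — that's 1.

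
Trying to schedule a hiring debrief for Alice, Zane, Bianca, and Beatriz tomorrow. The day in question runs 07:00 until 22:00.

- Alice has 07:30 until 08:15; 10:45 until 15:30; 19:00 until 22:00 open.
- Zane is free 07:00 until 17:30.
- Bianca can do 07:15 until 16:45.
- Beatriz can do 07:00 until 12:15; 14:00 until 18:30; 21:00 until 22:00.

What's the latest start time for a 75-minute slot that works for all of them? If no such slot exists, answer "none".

14:15

Alice ∩ Zane: 07:30-08:15, 10:45-15:30.
Alice ∩ Zane ∩ Bianca: 07:30-08:15, 10:45-15:30.
Alice ∩ Zane ∩ Bianca ∩ Beatriz: 07:30-08:15, 10:45-12:15, 14:00-15:30.
The last common window of at least 75 minutes is 14:00-15:30; a 75-minute meeting can start as late as 14:15 and still end by 15:30.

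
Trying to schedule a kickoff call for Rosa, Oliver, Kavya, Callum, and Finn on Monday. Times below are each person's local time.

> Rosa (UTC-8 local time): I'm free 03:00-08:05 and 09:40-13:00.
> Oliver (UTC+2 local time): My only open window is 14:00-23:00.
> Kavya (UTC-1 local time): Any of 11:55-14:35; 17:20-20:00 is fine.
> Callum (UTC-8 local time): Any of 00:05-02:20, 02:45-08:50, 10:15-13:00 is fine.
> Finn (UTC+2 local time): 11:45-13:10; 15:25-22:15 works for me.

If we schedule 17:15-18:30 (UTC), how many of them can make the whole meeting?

2

Rosa in UTC: 11:00-16:05, 17:40-21:00 (add 8h to convert from UTC-8).
Oliver in UTC: 12:00-21:00 (subtract 2h to convert from UTC+2).
Kavya in UTC: 12:55-15:35, 18:20-21:00 (add 1h to convert from UTC-1).
Callum in UTC: 08:05-10:20, 10:45-16:50, 18:15-21:00 (add 8h to convert from UTC-8).
Finn in UTC: 09:45-11:10, 13:25-20:15 (subtract 2h to convert from UTC+2).
Oliver and Finn can make the full 17:15-18:30 slot — that's 2.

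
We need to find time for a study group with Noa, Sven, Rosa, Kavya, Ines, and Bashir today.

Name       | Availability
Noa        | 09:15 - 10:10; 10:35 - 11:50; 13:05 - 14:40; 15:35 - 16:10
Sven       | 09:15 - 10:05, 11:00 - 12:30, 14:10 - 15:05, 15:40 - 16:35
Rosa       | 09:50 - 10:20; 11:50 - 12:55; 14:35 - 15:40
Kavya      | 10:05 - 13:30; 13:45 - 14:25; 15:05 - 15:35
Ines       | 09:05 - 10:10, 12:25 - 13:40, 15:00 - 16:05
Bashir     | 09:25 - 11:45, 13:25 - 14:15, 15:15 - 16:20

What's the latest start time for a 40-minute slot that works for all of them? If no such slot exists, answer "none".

Noa ∩ Sven: 09:15-10:05, 11:00-11:50, 14:10-14:40, 15:40-16:10.
Noa ∩ Sven ∩ Rosa: 09:50-10:05, 14:35-14:40.
Noa ∩ Sven ∩ Rosa ∩ Kavya: ∅.
Noa ∩ Sven ∩ Rosa ∩ Kavya ∩ Ines: ∅.
Noa ∩ Sven ∩ Rosa ∩ Kavya ∩ Ines ∩ Bashir: ∅.
There is no time when everyone is free.
No common window is at least 40 minutes long.

none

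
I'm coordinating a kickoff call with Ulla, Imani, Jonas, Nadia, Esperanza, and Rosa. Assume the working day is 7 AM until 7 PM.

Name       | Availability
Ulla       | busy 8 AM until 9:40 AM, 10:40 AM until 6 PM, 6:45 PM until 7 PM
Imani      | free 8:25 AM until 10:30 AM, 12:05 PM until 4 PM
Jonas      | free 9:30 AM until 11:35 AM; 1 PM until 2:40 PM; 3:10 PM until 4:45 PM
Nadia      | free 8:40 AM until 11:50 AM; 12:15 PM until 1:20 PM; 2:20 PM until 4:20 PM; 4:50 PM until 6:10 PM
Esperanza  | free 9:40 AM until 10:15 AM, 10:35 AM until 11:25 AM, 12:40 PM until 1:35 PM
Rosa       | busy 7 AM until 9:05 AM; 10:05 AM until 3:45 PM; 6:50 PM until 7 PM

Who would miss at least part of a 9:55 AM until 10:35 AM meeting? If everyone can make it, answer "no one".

Ulla free: 07:00-08:00, 09:40-10:40, 18:00-18:45 (invert busy blocks within the working day).
Imani free: 08:25-10:30, 12:05-16:00.
Jonas free: 09:30-11:35, 13:00-14:40, 15:10-16:45.
Nadia free: 08:40-11:50, 12:15-13:20, 14:20-16:20, 16:50-18:10.
Esperanza free: 09:40-10:15, 10:35-11:25, 12:40-13:35.
Rosa free: 09:05-10:05, 15:45-18:50 (invert busy blocks within the working day).
Ulla: free for 09:55-10:35. Imani: not fully free for 09:55-10:35. Jonas: free for 09:55-10:35. Nadia: free for 09:55-10:35. Esperanza: not fully free for 09:55-10:35. Rosa: not fully free for 09:55-10:35.

Esperanza, Imani, Rosa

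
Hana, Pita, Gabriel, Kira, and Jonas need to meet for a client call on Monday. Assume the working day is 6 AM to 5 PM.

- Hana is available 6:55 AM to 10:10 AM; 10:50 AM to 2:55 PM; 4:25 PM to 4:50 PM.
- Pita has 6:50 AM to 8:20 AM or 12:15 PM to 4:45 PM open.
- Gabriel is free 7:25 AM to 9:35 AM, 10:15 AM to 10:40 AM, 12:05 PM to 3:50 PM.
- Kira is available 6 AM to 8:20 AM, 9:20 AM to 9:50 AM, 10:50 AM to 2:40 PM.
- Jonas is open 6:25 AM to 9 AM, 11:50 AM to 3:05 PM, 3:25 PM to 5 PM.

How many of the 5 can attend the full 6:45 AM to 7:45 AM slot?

Kira and Jonas can make the full 06:45-07:45 slot — that's 2.

2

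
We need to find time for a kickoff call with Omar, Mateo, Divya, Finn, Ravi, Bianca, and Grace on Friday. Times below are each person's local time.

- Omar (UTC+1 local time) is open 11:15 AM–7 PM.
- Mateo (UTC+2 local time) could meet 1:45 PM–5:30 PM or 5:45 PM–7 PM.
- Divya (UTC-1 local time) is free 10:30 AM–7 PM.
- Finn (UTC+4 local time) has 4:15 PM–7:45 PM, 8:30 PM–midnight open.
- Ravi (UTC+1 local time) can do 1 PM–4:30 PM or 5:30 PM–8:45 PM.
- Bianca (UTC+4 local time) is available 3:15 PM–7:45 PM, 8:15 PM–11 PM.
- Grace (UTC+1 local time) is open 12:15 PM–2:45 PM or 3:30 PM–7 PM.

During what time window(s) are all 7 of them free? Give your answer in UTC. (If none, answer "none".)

Omar in UTC: 10:15-18:00 (subtract 1h to convert from UTC+1).
Mateo in UTC: 11:45-15:30, 15:45-17:00 (subtract 2h to convert from UTC+2).
Divya in UTC: 11:30-20:00 (add 1h to convert from UTC-1).
Finn in UTC: 12:15-15:45, 16:30-20:00 (subtract 4h to convert from UTC+4).
Ravi in UTC: 12:00-15:30, 16:30-19:45 (subtract 1h to convert from UTC+1).
Bianca in UTC: 11:15-15:45, 16:15-19:00 (subtract 4h to convert from UTC+4).
Grace in UTC: 11:15-13:45, 14:30-18:00 (subtract 1h to convert from UTC+1).
Omar ∩ Mateo: 11:45-15:30, 15:45-17:00.
Omar ∩ Mateo ∩ Divya: 11:45-15:30, 15:45-17:00.
Omar ∩ Mateo ∩ Divya ∩ Finn: 12:15-15:30, 16:30-17:00.
Omar ∩ Mateo ∩ Divya ∩ Finn ∩ Ravi: 12:15-15:30, 16:30-17:00.
Omar ∩ Mateo ∩ Divya ∩ Finn ∩ Ravi ∩ Bianca: 12:15-15:30, 16:30-17:00.
Omar ∩ Mateo ∩ Divya ∩ Finn ∩ Ravi ∩ Bianca ∩ Grace: 12:15-13:45, 14:30-15:30, 16:30-17:00.
Those are the intersection windows.

12:15-13:45, 14:30-15:30, 16:30-17:00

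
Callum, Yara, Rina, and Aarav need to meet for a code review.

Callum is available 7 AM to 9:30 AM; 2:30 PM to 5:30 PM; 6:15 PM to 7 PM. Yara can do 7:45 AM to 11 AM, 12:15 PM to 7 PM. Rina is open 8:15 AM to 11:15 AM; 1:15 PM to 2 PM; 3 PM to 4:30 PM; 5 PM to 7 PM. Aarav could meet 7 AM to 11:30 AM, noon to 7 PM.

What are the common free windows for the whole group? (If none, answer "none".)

Callum ∩ Yara: 07:45-09:30, 14:30-17:30, 18:15-19:00.
Callum ∩ Yara ∩ Rina: 08:15-09:30, 15:00-16:30, 17:00-17:30, 18:15-19:00.
Callum ∩ Yara ∩ Rina ∩ Aarav: 08:15-09:30, 15:00-16:30, 17:00-17:30, 18:15-19:00.
So the common availability across everyone is 08:15-09:30, 15:00-16:30, 17:00-17:30, 18:15-19:00.

08:15-09:30, 15:00-16:30, 17:00-17:30, 18:15-19:00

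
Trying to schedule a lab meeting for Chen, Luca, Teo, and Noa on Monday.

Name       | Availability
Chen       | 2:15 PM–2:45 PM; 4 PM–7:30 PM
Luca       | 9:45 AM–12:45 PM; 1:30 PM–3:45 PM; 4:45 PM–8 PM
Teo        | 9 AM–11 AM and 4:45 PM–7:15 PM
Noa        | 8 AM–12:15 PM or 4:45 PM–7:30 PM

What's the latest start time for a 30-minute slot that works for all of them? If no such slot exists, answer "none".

Chen ∩ Luca: 14:15-14:45, 16:45-19:30.
Chen ∩ Luca ∩ Teo: 16:45-19:15.
Chen ∩ Luca ∩ Teo ∩ Noa: 16:45-19:15.
The last common window of at least 30 minutes is 16:45-19:15; a 30-minute meeting can start as late as 18:45 and still end by 19:15.

18:45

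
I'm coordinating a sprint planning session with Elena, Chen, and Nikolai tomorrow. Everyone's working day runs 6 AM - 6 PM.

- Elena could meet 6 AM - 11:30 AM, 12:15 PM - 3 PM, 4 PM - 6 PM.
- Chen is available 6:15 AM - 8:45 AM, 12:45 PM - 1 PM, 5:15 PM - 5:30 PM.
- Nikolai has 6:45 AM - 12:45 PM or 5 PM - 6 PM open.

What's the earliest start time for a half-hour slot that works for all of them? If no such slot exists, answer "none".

Elena ∩ Chen: 06:15-08:45, 12:45-13:00, 17:15-17:30.
Elena ∩ Chen ∩ Nikolai: 06:45-08:45, 17:15-17:30.
Those are the intersection windows.
The first common window of at least 30 minutes is 06:45-08:45, so the earliest start is 06:45.

06:45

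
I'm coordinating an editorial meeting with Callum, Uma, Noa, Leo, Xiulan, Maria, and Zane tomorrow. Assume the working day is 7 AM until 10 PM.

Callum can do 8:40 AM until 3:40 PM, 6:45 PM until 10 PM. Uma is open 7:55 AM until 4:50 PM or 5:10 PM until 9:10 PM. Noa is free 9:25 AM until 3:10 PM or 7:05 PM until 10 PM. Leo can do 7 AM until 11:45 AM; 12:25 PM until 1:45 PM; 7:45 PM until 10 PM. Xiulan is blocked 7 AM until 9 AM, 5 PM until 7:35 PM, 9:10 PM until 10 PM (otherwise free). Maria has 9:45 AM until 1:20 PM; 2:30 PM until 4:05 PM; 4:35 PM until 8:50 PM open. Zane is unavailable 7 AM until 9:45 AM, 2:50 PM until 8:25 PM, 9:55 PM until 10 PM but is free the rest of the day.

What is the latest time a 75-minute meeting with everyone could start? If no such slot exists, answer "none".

10:30

Callum free: 08:40-15:40, 18:45-22:00.
Uma free: 07:55-16:50, 17:10-21:10.
Noa free: 09:25-15:10, 19:05-22:00.
Leo free: 07:00-11:45, 12:25-13:45, 19:45-22:00.
Xiulan free: 09:00-17:00, 19:35-21:10 (invert busy blocks within the working day).
Maria free: 09:45-13:20, 14:30-16:05, 16:35-20:50.
Zane free: 09:45-14:50, 20:25-21:55 (invert busy blocks within the working day).
Callum ∩ Uma: 08:40-15:40, 18:45-21:10.
Callum ∩ Uma ∩ Noa: 09:25-15:10, 19:05-21:10.
Callum ∩ Uma ∩ Noa ∩ Leo: 09:25-11:45, 12:25-13:45, 19:45-21:10.
Callum ∩ Uma ∩ Noa ∩ Leo ∩ Xiulan: 09:25-11:45, 12:25-13:45, 19:45-21:10.
Callum ∩ Uma ∩ Noa ∩ Leo ∩ Xiulan ∩ Maria: 09:45-11:45, 12:25-13:20, 19:45-20:50.
Callum ∩ Uma ∩ Noa ∩ Leo ∩ Xiulan ∩ Maria ∩ Zane: 09:45-11:45, 12:25-13:20, 20:25-20:50.
So the common availability across everyone is 09:45-11:45, 12:25-13:20, 20:25-20:50.
The last common window of at least 75 minutes is 09:45-11:45; a 75-minute meeting can start as late as 10:30 and still end by 11:45.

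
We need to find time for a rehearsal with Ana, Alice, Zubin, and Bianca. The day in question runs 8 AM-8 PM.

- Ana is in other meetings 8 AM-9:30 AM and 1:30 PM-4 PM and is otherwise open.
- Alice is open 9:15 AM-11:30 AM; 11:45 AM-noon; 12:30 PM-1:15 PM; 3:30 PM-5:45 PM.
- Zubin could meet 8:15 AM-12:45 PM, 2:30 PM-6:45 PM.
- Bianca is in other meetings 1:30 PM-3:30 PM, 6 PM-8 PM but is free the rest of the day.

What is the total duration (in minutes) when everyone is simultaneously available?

Ana free: 09:30-13:30, 16:00-20:00 (invert busy blocks within the working day).
Alice free: 09:15-11:30, 11:45-12:00, 12:30-13:15, 15:30-17:45.
Zubin free: 08:15-12:45, 14:30-18:45.
Bianca free: 08:00-13:30, 15:30-18:00 (invert busy blocks within the working day).
Ana ∩ Alice: 09:30-11:30, 11:45-12:00, 12:30-13:15, 16:00-17:45.
Ana ∩ Alice ∩ Zubin: 09:30-11:30, 11:45-12:00, 12:30-12:45, 16:00-17:45.
Ana ∩ Alice ∩ Zubin ∩ Bianca: 09:30-11:30, 11:45-12:00, 12:30-12:45, 16:00-17:45.
Summing the common windows: 120 + 15 + 15 + 105 = 255 minutes.

255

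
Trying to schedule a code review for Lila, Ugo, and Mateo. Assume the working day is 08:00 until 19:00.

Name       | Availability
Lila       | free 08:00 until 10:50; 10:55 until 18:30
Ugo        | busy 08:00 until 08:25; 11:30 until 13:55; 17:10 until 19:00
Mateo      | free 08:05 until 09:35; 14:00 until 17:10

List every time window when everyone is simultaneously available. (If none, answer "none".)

08:25-09:35, 14:00-17:10

Lila free: 08:00-10:50, 10:55-18:30.
Ugo free: 08:25-11:30, 13:55-17:10 (invert busy blocks within the working day).
Mateo free: 08:05-09:35, 14:00-17:10.
Lila ∩ Ugo: 08:25-10:50, 10:55-11:30, 13:55-17:10.
Lila ∩ Ugo ∩ Mateo: 08:25-09:35, 14:00-17:10.
Those are the intersection windows.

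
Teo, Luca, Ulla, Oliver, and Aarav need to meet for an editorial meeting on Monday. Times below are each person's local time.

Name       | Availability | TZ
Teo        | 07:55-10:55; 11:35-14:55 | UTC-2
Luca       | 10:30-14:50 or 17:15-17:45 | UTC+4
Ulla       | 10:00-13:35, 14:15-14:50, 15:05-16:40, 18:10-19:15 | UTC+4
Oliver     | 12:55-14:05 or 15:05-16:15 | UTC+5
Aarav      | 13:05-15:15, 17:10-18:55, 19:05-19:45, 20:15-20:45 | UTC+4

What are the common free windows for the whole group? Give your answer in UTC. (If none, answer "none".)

Teo in UTC: 09:55-12:55, 13:35-16:55 (add 2h to convert from UTC-2).
Luca in UTC: 06:30-10:50, 13:15-13:45 (subtract 4h to convert from UTC+4).
Ulla in UTC: 06:00-09:35, 10:15-10:50, 11:05-12:40, 14:10-15:15 (subtract 4h to convert from UTC+4).
Oliver in UTC: 07:55-09:05, 10:05-11:15 (subtract 5h to convert from UTC+5).
Aarav in UTC: 09:05-11:15, 13:10-14:55, 15:05-15:45, 16:15-16:45 (subtract 4h to convert from UTC+4).
Teo ∩ Luca: 09:55-10:50, 13:35-13:45.
Teo ∩ Luca ∩ Ulla: 10:15-10:50.
Teo ∩ Luca ∩ Ulla ∩ Oliver: 10:15-10:50.
Teo ∩ Luca ∩ Ulla ∩ Oliver ∩ Aarav: 10:15-10:50.
Those are the intersection windows.

10:15-10:50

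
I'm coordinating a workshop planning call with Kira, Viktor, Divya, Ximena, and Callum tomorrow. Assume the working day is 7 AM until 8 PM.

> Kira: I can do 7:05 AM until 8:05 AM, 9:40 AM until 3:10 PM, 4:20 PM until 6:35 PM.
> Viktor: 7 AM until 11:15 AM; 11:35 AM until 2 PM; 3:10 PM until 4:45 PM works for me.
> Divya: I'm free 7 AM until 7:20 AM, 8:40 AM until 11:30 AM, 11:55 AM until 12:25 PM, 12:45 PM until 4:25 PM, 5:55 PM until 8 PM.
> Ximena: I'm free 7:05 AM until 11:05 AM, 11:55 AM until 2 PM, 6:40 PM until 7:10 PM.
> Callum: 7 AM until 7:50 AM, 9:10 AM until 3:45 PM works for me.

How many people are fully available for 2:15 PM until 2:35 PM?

Kira, Divya, and Callum can make the full 14:15-14:35 slot — that's 3.

3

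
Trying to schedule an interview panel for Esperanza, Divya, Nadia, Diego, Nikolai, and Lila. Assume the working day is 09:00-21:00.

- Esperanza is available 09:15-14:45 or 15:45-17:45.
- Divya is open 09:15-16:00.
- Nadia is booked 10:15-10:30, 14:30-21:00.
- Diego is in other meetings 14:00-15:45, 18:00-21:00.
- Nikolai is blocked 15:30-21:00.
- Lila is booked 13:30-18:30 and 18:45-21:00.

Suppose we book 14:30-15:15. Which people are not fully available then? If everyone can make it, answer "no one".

Esperanza free: 09:15-14:45, 15:45-17:45.
Divya free: 09:15-16:00.
Nadia free: 09:00-10:15, 10:30-14:30 (invert busy blocks within the working day).
Diego free: 09:00-14:00, 15:45-18:00 (invert busy blocks within the working day).
Nikolai free: 09:00-15:30 (invert busy blocks within the working day).
Lila free: 09:00-13:30, 18:30-18:45 (invert busy blocks within the working day).
Esperanza: not fully free for 14:30-15:15. Divya: free for 14:30-15:15. Nadia: not fully free for 14:30-15:15. Diego: not fully free for 14:30-15:15. Nikolai: free for 14:30-15:15. Lila: not fully free for 14:30-15:15.

Diego, Esperanza, Lila, Nadia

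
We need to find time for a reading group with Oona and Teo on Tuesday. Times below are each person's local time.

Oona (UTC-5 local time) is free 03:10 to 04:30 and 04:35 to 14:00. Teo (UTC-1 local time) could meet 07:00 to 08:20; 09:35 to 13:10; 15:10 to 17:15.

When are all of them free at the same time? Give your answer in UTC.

Oona in UTC: 08:10-09:30, 09:35-19:00 (add 5h to convert from UTC-5).
Teo in UTC: 08:00-09:20, 10:35-14:10, 16:10-18:15 (add 1h to convert from UTC-1).
Oona ∩ Teo: 08:10-09:20, 10:35-14:10, 16:10-18:15.

08:10-09:20, 10:35-14:10, 16:10-18:15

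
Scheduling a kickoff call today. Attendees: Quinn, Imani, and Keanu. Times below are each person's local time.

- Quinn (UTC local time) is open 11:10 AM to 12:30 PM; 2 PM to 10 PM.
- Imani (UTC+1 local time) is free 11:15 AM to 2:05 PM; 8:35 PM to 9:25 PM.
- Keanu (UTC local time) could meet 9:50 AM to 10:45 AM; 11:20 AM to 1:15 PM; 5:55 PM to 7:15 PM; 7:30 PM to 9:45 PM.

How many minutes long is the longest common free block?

Quinn in UTC: 11:10-12:30, 14:00-22:00.
Imani in UTC: 10:15-13:05, 19:35-20:25 (subtract 1h to convert from UTC+1).
Keanu in UTC: 09:50-10:45, 11:20-13:15, 17:55-19:15, 19:30-21:45.
Quinn ∩ Imani: 11:10-12:30, 19:35-20:25.
Quinn ∩ Imani ∩ Keanu: 11:20-12:30, 19:35-20:25.
The longest is 11:20-12:30 at 70 minutes.

70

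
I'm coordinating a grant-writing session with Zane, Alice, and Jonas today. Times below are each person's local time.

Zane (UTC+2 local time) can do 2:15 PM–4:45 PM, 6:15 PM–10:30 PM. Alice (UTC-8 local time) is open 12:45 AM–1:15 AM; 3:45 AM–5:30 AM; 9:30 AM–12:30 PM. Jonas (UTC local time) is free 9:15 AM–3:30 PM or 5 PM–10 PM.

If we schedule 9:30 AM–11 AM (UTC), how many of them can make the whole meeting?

Zane in UTC: 12:15-14:45, 16:15-20:30 (subtract 2h to convert from UTC+2).
Alice in UTC: 08:45-09:15, 11:45-13:30, 17:30-20:30 (add 8h to convert from UTC-8).
Jonas in UTC: 09:15-15:30, 17:00-22:00.
Jonas can make the full 09:30-11:00 slot — that's 1.

1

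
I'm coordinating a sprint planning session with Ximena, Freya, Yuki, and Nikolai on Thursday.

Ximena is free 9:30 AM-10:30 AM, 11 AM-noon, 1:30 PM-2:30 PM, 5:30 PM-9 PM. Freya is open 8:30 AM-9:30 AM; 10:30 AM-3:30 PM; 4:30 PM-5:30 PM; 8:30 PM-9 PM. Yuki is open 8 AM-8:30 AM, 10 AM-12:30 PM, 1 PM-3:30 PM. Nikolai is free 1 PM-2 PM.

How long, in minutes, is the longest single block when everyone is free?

Ximena ∩ Freya: 11:00-12:00, 13:30-14:30, 20:30-21:00.
Ximena ∩ Freya ∩ Yuki: 11:00-12:00, 13:30-14:30.
Ximena ∩ Freya ∩ Yuki ∩ Nikolai: 13:30-14:00.
So the common availability across everyone is 13:30-14:00.
The longest is 13:30-14:00 at 30 minutes.

30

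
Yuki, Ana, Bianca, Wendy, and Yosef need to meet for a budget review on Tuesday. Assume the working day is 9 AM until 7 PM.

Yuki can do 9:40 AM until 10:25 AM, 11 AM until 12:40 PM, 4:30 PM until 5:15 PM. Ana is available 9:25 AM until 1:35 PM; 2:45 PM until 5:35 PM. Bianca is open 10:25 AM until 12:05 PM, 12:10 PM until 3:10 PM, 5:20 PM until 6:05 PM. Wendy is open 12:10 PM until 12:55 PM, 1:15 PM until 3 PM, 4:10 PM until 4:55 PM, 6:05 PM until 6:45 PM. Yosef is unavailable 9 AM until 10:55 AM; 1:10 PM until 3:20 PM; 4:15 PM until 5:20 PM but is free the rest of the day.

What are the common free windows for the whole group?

Yuki free: 09:40-10:25, 11:00-12:40, 16:30-17:15.
Ana free: 09:25-13:35, 14:45-17:35.
Bianca free: 10:25-12:05, 12:10-15:10, 17:20-18:05.
Wendy free: 12:10-12:55, 13:15-15:00, 16:10-16:55, 18:05-18:45.
Yosef free: 10:55-13:10, 15:20-16:15, 17:20-19:00 (invert busy blocks within the working day).
Yuki ∩ Ana: 09:40-10:25, 11:00-12:40, 16:30-17:15.
Yuki ∩ Ana ∩ Bianca: 11:00-12:05, 12:10-12:40.
Yuki ∩ Ana ∩ Bianca ∩ Wendy: 12:10-12:40.
Yuki ∩ Ana ∩ Bianca ∩ Wendy ∩ Yosef: 12:10-12:40.
So the common availability across everyone is 12:10-12:40.

12:10-12:40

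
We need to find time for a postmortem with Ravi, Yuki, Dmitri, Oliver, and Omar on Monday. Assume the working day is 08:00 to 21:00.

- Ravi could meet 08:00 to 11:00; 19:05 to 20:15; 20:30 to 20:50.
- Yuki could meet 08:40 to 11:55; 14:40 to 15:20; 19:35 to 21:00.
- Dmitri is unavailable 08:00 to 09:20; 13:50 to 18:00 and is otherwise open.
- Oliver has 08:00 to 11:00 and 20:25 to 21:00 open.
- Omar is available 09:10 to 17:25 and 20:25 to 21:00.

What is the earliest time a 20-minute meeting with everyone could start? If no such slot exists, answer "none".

Ravi free: 08:00-11:00, 19:05-20:15, 20:30-20:50.
Yuki free: 08:40-11:55, 14:40-15:20, 19:35-21:00.
Dmitri free: 09:20-13:50, 18:00-21:00 (invert busy blocks within the working day).
Oliver free: 08:00-11:00, 20:25-21:00.
Omar free: 09:10-17:25, 20:25-21:00.
Ravi ∩ Yuki: 08:40-11:00, 19:35-20:15, 20:30-20:50.
Ravi ∩ Yuki ∩ Dmitri: 09:20-11:00, 19:35-20:15, 20:30-20:50.
Ravi ∩ Yuki ∩ Dmitri ∩ Oliver: 09:20-11:00, 20:30-20:50.
Ravi ∩ Yuki ∩ Dmitri ∩ Oliver ∩ Omar: 09:20-11:00, 20:30-20:50.
Those are the intersection windows.
The first common window of at least 20 minutes is 09:20-11:00, so the earliest start is 09:20.

09:20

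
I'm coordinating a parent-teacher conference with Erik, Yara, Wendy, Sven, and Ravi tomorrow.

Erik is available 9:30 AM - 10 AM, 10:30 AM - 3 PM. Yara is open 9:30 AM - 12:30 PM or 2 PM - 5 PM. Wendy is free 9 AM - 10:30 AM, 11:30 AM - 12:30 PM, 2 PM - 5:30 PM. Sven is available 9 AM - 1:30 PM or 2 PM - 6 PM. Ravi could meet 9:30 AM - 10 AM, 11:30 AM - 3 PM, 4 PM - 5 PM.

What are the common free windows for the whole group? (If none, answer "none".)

Erik ∩ Yara: 09:30-10:00, 10:30-12:30, 14:00-15:00.
Erik ∩ Yara ∩ Wendy: 09:30-10:00, 11:30-12:30, 14:00-15:00.
Erik ∩ Yara ∩ Wendy ∩ Sven: 09:30-10:00, 11:30-12:30, 14:00-15:00.
Erik ∩ Yara ∩ Wendy ∩ Sven ∩ Ravi: 09:30-10:00, 11:30-12:30, 14:00-15:00.
Those are the intersection windows.

09:30-10:00, 11:30-12:30, 14:00-15:00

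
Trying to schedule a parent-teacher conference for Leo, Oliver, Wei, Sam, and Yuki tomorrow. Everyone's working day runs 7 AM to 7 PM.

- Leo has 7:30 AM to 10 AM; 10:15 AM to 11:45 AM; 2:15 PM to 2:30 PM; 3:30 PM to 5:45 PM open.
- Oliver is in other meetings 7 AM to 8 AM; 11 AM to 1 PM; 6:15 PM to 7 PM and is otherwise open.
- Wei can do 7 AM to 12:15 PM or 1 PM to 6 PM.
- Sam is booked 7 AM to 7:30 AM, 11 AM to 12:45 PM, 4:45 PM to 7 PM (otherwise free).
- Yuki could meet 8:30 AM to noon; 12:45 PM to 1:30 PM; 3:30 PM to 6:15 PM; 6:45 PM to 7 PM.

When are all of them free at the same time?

Leo free: 07:30-10:00, 10:15-11:45, 14:15-14:30, 15:30-17:45.
Oliver free: 08:00-11:00, 13:00-18:15 (invert busy blocks within the working day).
Wei free: 07:00-12:15, 13:00-18:00.
Sam free: 07:30-11:00, 12:45-16:45 (invert busy blocks within the working day).
Yuki free: 08:30-12:00, 12:45-13:30, 15:30-18:15, 18:45-19:00.
Leo ∩ Oliver: 08:00-10:00, 10:15-11:00, 14:15-14:30, 15:30-17:45.
Leo ∩ Oliver ∩ Wei: 08:00-10:00, 10:15-11:00, 14:15-14:30, 15:30-17:45.
Leo ∩ Oliver ∩ Wei ∩ Sam: 08:00-10:00, 10:15-11:00, 14:15-14:30, 15:30-16:45.
Leo ∩ Oliver ∩ Wei ∩ Sam ∩ Yuki: 08:30-10:00, 10:15-11:00, 15:30-16:45.

08:30-10:00, 10:15-11:00, 15:30-16:45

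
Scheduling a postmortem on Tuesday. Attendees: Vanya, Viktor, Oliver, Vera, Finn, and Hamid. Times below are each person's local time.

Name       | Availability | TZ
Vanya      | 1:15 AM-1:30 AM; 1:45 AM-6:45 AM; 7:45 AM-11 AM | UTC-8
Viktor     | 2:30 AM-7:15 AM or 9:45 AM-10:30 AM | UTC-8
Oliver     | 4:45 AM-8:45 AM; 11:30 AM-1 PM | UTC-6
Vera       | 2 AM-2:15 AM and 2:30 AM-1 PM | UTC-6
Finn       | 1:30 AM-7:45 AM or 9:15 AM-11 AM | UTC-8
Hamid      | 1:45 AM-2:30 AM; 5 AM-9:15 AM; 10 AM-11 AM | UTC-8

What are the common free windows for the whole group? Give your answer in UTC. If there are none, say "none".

Vanya in UTC: 09:15-09:30, 09:45-14:45, 15:45-19:00 (add 8h to convert from UTC-8).
Viktor in UTC: 10:30-15:15, 17:45-18:30 (add 8h to convert from UTC-8).
Oliver in UTC: 10:45-14:45, 17:30-19:00 (add 6h to convert from UTC-6).
Vera in UTC: 08:00-08:15, 08:30-19:00 (add 6h to convert from UTC-6).
Finn in UTC: 09:30-15:45, 17:15-19:00 (add 8h to convert from UTC-8).
Hamid in UTC: 09:45-10:30, 13:00-17:15, 18:00-19:00 (add 8h to convert from UTC-8).
Vanya ∩ Viktor: 10:30-14:45, 17:45-18:30.
Vanya ∩ Viktor ∩ Oliver: 10:45-14:45, 17:45-18:30.
Vanya ∩ Viktor ∩ Oliver ∩ Vera: 10:45-14:45, 17:45-18:30.
Vanya ∩ Viktor ∩ Oliver ∩ Vera ∩ Finn: 10:45-14:45, 17:45-18:30.
Vanya ∩ Viktor ∩ Oliver ∩ Vera ∩ Finn ∩ Hamid: 13:00-14:45, 18:00-18:30.

13:00-14:45, 18:00-18:30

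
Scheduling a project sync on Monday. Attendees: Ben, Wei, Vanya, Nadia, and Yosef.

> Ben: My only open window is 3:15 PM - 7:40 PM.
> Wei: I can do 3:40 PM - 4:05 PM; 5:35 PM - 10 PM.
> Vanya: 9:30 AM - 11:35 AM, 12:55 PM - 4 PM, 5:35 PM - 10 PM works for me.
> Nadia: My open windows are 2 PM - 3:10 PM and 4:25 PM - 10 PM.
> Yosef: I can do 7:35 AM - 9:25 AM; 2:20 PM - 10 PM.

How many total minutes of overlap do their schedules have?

125

Ben ∩ Wei: 15:40-16:05, 17:35-19:40.
Ben ∩ Wei ∩ Vanya: 15:40-16:00, 17:35-19:40.
Ben ∩ Wei ∩ Vanya ∩ Nadia: 17:35-19:40.
Ben ∩ Wei ∩ Vanya ∩ Nadia ∩ Yosef: 17:35-19:40.
That's a single block of 125 minutes.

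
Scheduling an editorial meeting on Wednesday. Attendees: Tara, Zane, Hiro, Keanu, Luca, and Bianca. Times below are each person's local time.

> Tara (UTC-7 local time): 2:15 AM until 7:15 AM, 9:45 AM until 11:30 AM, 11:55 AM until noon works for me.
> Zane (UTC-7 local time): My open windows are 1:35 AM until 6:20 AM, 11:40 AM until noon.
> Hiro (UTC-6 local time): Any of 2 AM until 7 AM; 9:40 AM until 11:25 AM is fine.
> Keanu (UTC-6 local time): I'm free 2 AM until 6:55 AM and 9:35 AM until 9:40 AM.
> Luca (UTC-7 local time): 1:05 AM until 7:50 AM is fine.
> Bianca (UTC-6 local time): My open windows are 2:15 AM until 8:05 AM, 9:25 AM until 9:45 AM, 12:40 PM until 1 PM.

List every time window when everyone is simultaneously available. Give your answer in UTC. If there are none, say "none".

09:15-12:55

Tara in UTC: 09:15-14:15, 16:45-18:30, 18:55-19:00 (add 7h to convert from UTC-7).
Zane in UTC: 08:35-13:20, 18:40-19:00 (add 7h to convert from UTC-7).
Hiro in UTC: 08:00-13:00, 15:40-17:25 (add 6h to convert from UTC-6).
Keanu in UTC: 08:00-12:55, 15:35-15:40 (add 6h to convert from UTC-6).
Luca in UTC: 08:05-14:50 (add 7h to convert from UTC-7).
Bianca in UTC: 08:15-14:05, 15:25-15:45, 18:40-19:00 (add 6h to convert from UTC-6).
Tara ∩ Zane: 09:15-13:20, 18:55-19:00.
Tara ∩ Zane ∩ Hiro: 09:15-13:00.
Tara ∩ Zane ∩ Hiro ∩ Keanu: 09:15-12:55.
Tara ∩ Zane ∩ Hiro ∩ Keanu ∩ Luca: 09:15-12:55.
Tara ∩ Zane ∩ Hiro ∩ Keanu ∩ Luca ∩ Bianca: 09:15-12:55.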